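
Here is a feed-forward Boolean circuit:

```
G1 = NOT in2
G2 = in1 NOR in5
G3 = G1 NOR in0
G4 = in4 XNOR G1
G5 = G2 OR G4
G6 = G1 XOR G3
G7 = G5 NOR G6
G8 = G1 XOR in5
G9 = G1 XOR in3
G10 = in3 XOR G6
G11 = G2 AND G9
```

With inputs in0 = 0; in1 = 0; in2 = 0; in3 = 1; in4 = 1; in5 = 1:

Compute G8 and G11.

G8 = 0, G11 = 0

G1 = NOT in2 = NOT 0 = 1
G2 = in1 NOR in5 = 0 NOR 1 = 0
G8 = G1 XOR in5 = 1 XOR 1 = 0
G9 = G1 XOR in3 = 1 XOR 1 = 0
G11 = G2 AND G9 = 0 AND 0 = 0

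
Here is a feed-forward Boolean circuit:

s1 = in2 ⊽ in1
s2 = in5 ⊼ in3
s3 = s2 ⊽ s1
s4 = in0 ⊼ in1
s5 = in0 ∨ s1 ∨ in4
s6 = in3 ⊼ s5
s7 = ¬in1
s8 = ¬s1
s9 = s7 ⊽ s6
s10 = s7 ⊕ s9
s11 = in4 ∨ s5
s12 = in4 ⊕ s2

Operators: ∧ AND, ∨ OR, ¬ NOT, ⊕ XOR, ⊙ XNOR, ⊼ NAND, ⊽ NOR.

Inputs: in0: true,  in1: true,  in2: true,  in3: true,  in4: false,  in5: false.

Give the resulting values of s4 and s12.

s2 = in5 NAND in3 = false NAND true = true
s4 = in0 NAND in1 = true NAND true = false
s12 = in4 XOR s2 = false XOR true = true

s4 = false, s12 = true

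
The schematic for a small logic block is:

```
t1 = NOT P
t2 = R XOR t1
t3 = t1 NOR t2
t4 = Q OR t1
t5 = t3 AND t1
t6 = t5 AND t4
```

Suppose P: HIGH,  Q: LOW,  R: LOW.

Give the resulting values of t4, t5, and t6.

t4 = LOW, t5 = LOW, t6 = LOW

t1 = NOT P = NOT HIGH = LOW
t2 = R XOR t1 = LOW XOR LOW = LOW
t3 = t1 NOR t2 = LOW NOR LOW = HIGH
t4 = Q OR t1 = LOW OR LOW = LOW
t5 = t3 AND t1 = HIGH AND LOW = LOW
t6 = t5 AND t4 = LOW AND LOW = LOW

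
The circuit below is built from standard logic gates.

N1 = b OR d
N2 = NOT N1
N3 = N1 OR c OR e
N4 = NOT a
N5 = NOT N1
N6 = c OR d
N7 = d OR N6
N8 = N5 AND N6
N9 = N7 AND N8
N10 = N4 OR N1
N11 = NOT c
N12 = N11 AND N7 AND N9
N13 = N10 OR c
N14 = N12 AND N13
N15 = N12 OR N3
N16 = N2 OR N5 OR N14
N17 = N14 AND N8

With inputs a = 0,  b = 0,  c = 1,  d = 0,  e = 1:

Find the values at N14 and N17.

N14 = 0, N17 = 0

N1 = b OR d = 0 OR 0 = 0
N4 = NOT a = NOT 0 = 1
N5 = NOT N1 = NOT 0 = 1
N6 = c OR d = 1 OR 0 = 1
N7 = d OR N6 = 0 OR 1 = 1
N8 = N5 AND N6 = 1 AND 1 = 1
N9 = N7 AND N8 = 1 AND 1 = 1
N10 = N4 OR N1 = 1 OR 0 = 1
N11 = NOT c = NOT 1 = 0
N12 = N11 AND N7 AND N9 = 0 AND 1 AND 1 = 0
N13 = N10 OR c = 1 OR 1 = 1
N14 = N12 AND N13 = 0 AND 1 = 0
N17 = N14 AND N8 = 0 AND 1 = 0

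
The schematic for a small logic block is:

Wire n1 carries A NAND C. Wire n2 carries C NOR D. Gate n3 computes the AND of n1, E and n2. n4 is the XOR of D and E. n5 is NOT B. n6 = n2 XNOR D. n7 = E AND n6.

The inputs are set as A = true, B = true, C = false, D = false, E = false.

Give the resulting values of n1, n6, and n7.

n1 = true, n6 = false, n7 = false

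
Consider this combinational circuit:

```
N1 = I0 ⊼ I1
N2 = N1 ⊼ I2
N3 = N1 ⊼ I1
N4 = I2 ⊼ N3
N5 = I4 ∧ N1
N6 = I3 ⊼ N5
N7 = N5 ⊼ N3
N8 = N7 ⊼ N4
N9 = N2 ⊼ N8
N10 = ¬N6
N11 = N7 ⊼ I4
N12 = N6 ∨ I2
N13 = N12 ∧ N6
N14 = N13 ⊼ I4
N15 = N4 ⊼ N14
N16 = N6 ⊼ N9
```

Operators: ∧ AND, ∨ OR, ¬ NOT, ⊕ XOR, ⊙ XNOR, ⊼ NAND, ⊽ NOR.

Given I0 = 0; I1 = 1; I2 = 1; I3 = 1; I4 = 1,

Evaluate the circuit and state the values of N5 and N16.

N5 = 1, N16 = 1

N1 = I0 NAND I1 = 0 NAND 1 = 1
N2 = N1 NAND I2 = 1 NAND 1 = 0
N3 = N1 NAND I1 = 1 NAND 1 = 0
N4 = I2 NAND N3 = 1 NAND 0 = 1
N5 = I4 AND N1 = 1 AND 1 = 1
N6 = I3 NAND N5 = 1 NAND 1 = 0
N7 = N5 NAND N3 = 1 NAND 0 = 1
N8 = N7 NAND N4 = 1 NAND 1 = 0
N9 = N2 NAND N8 = 0 NAND 0 = 1
N16 = N6 NAND N9 = 0 NAND 1 = 1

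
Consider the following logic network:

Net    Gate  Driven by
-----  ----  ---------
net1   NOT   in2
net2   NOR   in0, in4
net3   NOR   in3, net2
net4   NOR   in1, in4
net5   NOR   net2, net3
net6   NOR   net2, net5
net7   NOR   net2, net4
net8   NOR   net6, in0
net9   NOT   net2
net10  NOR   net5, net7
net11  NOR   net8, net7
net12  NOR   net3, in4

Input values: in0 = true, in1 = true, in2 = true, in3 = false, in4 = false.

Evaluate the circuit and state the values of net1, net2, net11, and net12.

net1 = false, net2 = false, net11 = false, net12 = false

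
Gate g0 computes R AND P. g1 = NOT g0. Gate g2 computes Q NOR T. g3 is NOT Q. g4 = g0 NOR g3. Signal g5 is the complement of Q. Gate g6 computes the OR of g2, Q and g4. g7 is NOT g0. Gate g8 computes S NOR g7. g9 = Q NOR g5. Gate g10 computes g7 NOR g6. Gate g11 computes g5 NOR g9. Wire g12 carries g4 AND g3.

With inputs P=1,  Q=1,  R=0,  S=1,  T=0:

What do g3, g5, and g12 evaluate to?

g3 = 0; g5 = 0; g12 = 0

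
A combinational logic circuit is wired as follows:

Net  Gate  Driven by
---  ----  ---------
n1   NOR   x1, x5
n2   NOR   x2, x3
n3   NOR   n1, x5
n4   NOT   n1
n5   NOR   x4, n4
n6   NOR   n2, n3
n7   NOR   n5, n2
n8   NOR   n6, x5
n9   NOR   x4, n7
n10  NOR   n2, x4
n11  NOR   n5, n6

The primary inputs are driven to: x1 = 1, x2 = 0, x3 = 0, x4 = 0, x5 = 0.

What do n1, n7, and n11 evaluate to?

n1 = x1 NOR x5 = 1 NOR 0 = 0
n2 = x2 NOR x3 = 0 NOR 0 = 1
n3 = n1 NOR x5 = 0 NOR 0 = 1
n4 = NOT n1 = NOT 0 = 1
n5 = x4 NOR n4 = 0 NOR 1 = 0
n6 = n2 NOR n3 = 1 NOR 1 = 0
n7 = n5 NOR n2 = 0 NOR 1 = 0
n11 = n5 NOR n6 = 0 NOR 0 = 1

n1 = 0  n7 = 0  n11 = 1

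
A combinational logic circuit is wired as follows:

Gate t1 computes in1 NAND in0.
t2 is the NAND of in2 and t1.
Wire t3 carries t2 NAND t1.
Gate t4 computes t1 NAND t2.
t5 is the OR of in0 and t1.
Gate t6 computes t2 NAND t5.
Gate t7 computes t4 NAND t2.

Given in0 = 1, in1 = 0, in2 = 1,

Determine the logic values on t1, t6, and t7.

t1 = 1  t6 = 1  t7 = 1

t1 = in1 NAND in0 = 0 NAND 1 = 1
t2 = in2 NAND t1 = 1 NAND 1 = 0
t4 = t1 NAND t2 = 1 NAND 0 = 1
t5 = in0 OR t1 = 1 OR 1 = 1
t6 = t2 NAND t5 = 0 NAND 1 = 1
t7 = t4 NAND t2 = 1 NAND 0 = 1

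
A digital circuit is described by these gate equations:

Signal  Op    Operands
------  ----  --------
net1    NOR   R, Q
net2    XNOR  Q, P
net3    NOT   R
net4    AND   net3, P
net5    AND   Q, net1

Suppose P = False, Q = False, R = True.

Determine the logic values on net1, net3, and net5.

net1 = R NOR Q = True NOR False = False
net3 = NOT R = NOT True = False
net5 = Q AND net1 = False AND False = False

net1 = False, net3 = False, net5 = False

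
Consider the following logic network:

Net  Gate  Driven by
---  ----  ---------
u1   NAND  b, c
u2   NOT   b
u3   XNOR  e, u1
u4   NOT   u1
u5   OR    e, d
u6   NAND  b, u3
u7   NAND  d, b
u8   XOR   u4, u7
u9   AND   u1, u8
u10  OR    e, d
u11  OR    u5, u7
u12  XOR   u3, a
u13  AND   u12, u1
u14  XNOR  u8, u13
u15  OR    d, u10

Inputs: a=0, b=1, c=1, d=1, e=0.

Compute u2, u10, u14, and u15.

u1 = b NAND c = 1 NAND 1 = 0
u2 = NOT b = NOT 1 = 0
u3 = e XNOR u1 = 0 XNOR 0 = 1
u4 = NOT u1 = NOT 0 = 1
u7 = d NAND b = 1 NAND 1 = 0
u8 = u4 XOR u7 = 1 XOR 0 = 1
u10 = e OR d = 0 OR 1 = 1
u12 = u3 XOR a = 1 XOR 0 = 1
u13 = u12 AND u1 = 1 AND 0 = 0
u14 = u8 XNOR u13 = 1 XNOR 0 = 0
u15 = d OR u10 = 1 OR 1 = 1

u2 = 0, u10 = 1, u14 = 0, u15 = 1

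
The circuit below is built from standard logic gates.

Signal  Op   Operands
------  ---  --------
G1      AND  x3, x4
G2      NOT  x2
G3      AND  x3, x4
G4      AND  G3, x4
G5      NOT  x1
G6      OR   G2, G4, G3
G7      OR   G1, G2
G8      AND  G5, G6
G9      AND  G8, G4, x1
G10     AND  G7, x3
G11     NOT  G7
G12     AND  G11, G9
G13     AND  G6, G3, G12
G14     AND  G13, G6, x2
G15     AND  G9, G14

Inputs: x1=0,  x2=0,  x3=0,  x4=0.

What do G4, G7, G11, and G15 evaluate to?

G4 = 0, G7 = 1, G11 = 0, G15 = 0

G1 = x3 AND x4 = 0 AND 0 = 0
G2 = NOT x2 = NOT 0 = 1
G3 = x3 AND x4 = 0 AND 0 = 0
G4 = G3 AND x4 = 0 AND 0 = 0
G5 = NOT x1 = NOT 0 = 1
G6 = G2 OR G4 OR G3 = 1 OR 0 OR 0 = 1
G7 = G1 OR G2 = 0 OR 1 = 1
G8 = G5 AND G6 = 1 AND 1 = 1
G9 = G8 AND G4 AND x1 = 1 AND 0 AND 0 = 0
G11 = NOT G7 = NOT 1 = 0
G12 = G11 AND G9 = 0 AND 0 = 0
G13 = G6 AND G3 AND G12 = 1 AND 0 AND 0 = 0
G14 = G13 AND G6 AND x2 = 0 AND 1 AND 0 = 0
G15 = G9 AND G14 = 0 AND 0 = 0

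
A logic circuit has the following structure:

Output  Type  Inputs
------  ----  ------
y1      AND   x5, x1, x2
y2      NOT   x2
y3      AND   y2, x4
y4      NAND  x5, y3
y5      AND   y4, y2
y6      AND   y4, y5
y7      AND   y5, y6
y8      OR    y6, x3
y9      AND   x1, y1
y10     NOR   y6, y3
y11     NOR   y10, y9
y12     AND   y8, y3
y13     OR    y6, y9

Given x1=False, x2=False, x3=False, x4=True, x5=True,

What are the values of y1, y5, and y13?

y1 = x5 AND x1 AND x2 = True AND False AND False = False
y2 = NOT x2 = NOT False = True
y3 = y2 AND x4 = True AND True = True
y4 = x5 NAND y3 = True NAND True = False
y5 = y4 AND y2 = False AND True = False
y6 = y4 AND y5 = False AND False = False
y9 = x1 AND y1 = False AND False = False
y13 = y6 OR y9 = False OR False = False

y1 = False  y5 = False  y13 = False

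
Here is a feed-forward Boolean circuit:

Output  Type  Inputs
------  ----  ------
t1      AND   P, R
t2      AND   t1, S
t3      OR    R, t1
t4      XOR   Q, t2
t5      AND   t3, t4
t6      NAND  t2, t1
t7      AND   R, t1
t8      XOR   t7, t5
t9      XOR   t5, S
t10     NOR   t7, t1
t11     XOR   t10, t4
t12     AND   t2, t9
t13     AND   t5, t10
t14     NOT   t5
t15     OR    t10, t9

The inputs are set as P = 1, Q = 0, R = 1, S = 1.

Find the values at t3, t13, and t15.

t3 = 1, t13 = 0, t15 = 0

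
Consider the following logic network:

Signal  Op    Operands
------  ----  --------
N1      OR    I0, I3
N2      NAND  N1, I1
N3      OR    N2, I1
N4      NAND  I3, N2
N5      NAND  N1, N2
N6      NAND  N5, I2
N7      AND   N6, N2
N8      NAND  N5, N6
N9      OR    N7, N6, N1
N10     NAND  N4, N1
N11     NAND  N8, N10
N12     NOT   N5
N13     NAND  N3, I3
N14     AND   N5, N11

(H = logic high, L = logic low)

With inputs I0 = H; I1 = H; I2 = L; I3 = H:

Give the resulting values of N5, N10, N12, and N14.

N5 = H, N10 = L, N12 = L, N14 = H

N1 = I0 OR I3 = H OR H = H
N2 = N1 NAND I1 = H NAND H = L
N4 = I3 NAND N2 = H NAND L = H
N5 = N1 NAND N2 = H NAND L = H
N6 = N5 NAND I2 = H NAND L = H
N8 = N5 NAND N6 = H NAND H = L
N10 = N4 NAND N1 = H NAND H = L
N11 = N8 NAND N10 = L NAND L = H
N12 = NOT N5 = NOT H = L
N14 = N5 AND N11 = H AND H = H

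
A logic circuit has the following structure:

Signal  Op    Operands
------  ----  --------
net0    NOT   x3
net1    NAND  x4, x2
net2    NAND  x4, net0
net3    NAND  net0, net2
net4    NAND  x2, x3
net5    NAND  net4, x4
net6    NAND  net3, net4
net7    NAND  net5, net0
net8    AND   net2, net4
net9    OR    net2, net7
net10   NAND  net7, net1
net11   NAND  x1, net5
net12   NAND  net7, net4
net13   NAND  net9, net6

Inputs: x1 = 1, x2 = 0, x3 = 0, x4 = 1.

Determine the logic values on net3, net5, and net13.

net0 = NOT x3 = NOT 0 = 1
net2 = x4 NAND net0 = 1 NAND 1 = 0
net3 = net0 NAND net2 = 1 NAND 0 = 1
net4 = x2 NAND x3 = 0 NAND 0 = 1
net5 = net4 NAND x4 = 1 NAND 1 = 0
net6 = net3 NAND net4 = 1 NAND 1 = 0
net7 = net5 NAND net0 = 0 NAND 1 = 1
net9 = net2 OR net7 = 0 OR 1 = 1
net13 = net9 NAND net6 = 1 NAND 0 = 1

net3 = 1, net5 = 0, net13 = 1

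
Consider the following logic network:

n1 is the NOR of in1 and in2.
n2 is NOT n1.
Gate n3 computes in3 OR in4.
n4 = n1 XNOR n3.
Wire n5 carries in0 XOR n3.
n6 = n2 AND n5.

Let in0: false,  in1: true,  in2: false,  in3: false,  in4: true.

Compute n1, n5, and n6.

n1 = in1 NOR in2 = true NOR false = false
n2 = NOT n1 = NOT false = true
n3 = in3 OR in4 = false OR true = true
n5 = in0 XOR n3 = false XOR true = true
n6 = n2 AND n5 = true AND true = true

n1 = false, n5 = true, n6 = true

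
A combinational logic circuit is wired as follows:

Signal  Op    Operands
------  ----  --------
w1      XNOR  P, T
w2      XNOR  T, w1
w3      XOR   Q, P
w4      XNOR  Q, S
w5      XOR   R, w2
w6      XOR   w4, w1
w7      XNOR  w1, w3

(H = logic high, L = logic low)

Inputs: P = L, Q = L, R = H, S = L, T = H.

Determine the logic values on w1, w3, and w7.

w1 = L, w3 = L, w7 = H

w1 = P XNOR T = L XNOR H = L
w3 = Q XOR P = L XOR L = L
w7 = w1 XNOR w3 = L XNOR L = H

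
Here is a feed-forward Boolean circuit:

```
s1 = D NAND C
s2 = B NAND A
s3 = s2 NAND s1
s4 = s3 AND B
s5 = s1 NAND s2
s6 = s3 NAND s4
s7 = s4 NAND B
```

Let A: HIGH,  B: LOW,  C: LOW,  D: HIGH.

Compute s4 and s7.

s1 = D NAND C = HIGH NAND LOW = HIGH
s2 = B NAND A = LOW NAND HIGH = HIGH
s3 = s2 NAND s1 = HIGH NAND HIGH = LOW
s4 = s3 AND B = LOW AND LOW = LOW
s7 = s4 NAND B = LOW NAND LOW = HIGH

s4 = LOW; s7 = HIGH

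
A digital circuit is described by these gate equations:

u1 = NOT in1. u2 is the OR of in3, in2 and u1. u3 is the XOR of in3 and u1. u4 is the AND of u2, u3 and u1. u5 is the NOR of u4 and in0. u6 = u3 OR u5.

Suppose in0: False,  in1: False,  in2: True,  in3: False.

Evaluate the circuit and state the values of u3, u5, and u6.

u1 = NOT in1 = NOT False = True
u2 = in3 OR in2 OR u1 = False OR True OR True = True
u3 = in3 XOR u1 = False XOR True = True
u4 = u2 AND u3 AND u1 = True AND True AND True = True
u5 = u4 NOR in0 = True NOR False = False
u6 = u3 OR u5 = True OR False = True

u3 = True  u5 = False  u6 = True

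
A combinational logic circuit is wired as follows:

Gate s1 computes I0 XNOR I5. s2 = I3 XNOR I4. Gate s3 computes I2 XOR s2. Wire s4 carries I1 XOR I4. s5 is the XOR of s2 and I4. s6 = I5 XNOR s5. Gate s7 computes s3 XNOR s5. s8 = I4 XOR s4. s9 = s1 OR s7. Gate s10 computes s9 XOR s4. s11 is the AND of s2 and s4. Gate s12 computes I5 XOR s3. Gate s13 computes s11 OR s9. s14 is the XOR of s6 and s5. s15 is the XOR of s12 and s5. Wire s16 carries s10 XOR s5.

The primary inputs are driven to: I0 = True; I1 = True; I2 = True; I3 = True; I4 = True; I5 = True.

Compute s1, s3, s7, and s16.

s1 = I0 XNOR I5 = True XNOR True = True
s2 = I3 XNOR I4 = True XNOR True = True
s3 = I2 XOR s2 = True XOR True = False
s4 = I1 XOR I4 = True XOR True = False
s5 = s2 XOR I4 = True XOR True = False
s7 = s3 XNOR s5 = False XNOR False = True
s9 = s1 OR s7 = True OR True = True
s10 = s9 XOR s4 = True XOR False = True
s16 = s10 XOR s5 = True XOR False = True

s1 = True, s3 = False, s7 = True, s16 = True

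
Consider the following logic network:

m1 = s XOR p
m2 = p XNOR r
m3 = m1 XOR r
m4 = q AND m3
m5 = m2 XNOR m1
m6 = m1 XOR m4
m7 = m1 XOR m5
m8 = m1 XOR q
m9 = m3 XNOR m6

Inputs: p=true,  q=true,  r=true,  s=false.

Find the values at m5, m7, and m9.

m5 = true, m7 = false, m9 = false

m1 = s XOR p = false XOR true = true
m2 = p XNOR r = true XNOR true = true
m3 = m1 XOR r = true XOR true = false
m4 = q AND m3 = true AND false = false
m5 = m2 XNOR m1 = true XNOR true = true
m6 = m1 XOR m4 = true XOR false = true
m7 = m1 XOR m5 = true XOR true = false
m9 = m3 XNOR m6 = false XNOR true = false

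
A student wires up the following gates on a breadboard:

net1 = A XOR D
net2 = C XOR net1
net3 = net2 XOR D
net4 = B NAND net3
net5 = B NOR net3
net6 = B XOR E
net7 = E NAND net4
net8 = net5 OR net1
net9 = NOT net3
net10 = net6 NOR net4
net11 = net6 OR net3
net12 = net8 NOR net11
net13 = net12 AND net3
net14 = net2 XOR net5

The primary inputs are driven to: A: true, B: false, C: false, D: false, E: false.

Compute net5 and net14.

net1 = A XOR D = true XOR false = true
net2 = C XOR net1 = false XOR true = true
net3 = net2 XOR D = true XOR false = true
net5 = B NOR net3 = false NOR true = false
net14 = net2 XOR net5 = true XOR false = true

net5 = false; net14 = true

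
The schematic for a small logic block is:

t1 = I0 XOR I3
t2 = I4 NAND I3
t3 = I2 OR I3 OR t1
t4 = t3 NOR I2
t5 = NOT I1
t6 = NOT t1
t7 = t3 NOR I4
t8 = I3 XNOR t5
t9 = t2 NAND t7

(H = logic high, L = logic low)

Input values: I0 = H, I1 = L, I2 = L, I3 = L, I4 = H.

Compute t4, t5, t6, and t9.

t1 = I0 XOR I3 = H XOR L = H
t2 = I4 NAND I3 = H NAND L = H
t3 = I2 OR I3 OR t1 = L OR L OR H = H
t4 = t3 NOR I2 = H NOR L = L
t5 = NOT I1 = NOT L = H
t6 = NOT t1 = NOT H = L
t7 = t3 NOR I4 = H NOR H = L
t9 = t2 NAND t7 = H NAND L = H

t4 = L  t5 = H  t6 = L  t9 = H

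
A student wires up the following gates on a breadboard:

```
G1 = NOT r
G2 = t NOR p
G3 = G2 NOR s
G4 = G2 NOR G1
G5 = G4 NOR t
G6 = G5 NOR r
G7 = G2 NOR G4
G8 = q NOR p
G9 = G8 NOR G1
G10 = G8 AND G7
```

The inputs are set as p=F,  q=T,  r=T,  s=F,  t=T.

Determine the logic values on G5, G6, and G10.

G1 = NOT r = NOT T = F
G2 = t NOR p = T NOR F = F
G4 = G2 NOR G1 = F NOR F = T
G5 = G4 NOR t = T NOR T = F
G6 = G5 NOR r = F NOR T = F
G7 = G2 NOR G4 = F NOR T = F
G8 = q NOR p = T NOR F = F
G10 = G8 AND G7 = F AND F = F

G5 = F, G6 = F, G10 = F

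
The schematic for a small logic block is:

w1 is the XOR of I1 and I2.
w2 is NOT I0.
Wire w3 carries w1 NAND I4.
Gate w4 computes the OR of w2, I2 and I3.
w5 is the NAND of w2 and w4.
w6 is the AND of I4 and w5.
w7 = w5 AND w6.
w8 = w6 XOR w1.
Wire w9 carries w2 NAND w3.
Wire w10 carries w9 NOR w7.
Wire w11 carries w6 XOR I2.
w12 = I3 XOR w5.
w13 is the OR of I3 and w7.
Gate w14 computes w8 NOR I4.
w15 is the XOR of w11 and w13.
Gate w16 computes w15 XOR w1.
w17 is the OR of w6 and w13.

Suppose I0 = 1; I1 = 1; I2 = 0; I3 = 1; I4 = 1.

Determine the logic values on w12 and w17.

w2 = NOT I0 = NOT 1 = 0
w4 = w2 OR I2 OR I3 = 0 OR 0 OR 1 = 1
w5 = w2 NAND w4 = 0 NAND 1 = 1
w6 = I4 AND w5 = 1 AND 1 = 1
w7 = w5 AND w6 = 1 AND 1 = 1
w12 = I3 XOR w5 = 1 XOR 1 = 0
w13 = I3 OR w7 = 1 OR 1 = 1
w17 = w6 OR w13 = 1 OR 1 = 1

w12 = 0, w17 = 1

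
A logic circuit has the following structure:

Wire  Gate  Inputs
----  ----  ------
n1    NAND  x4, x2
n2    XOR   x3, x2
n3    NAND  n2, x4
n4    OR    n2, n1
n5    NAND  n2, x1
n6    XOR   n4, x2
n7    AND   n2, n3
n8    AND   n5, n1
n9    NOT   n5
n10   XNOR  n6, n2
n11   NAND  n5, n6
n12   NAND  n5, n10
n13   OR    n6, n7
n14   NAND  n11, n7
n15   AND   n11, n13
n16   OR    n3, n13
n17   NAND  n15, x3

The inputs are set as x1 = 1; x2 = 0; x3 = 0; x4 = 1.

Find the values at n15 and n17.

n1 = x4 NAND x2 = 1 NAND 0 = 1
n2 = x3 XOR x2 = 0 XOR 0 = 0
n3 = n2 NAND x4 = 0 NAND 1 = 1
n4 = n2 OR n1 = 0 OR 1 = 1
n5 = n2 NAND x1 = 0 NAND 1 = 1
n6 = n4 XOR x2 = 1 XOR 0 = 1
n7 = n2 AND n3 = 0 AND 1 = 0
n11 = n5 NAND n6 = 1 NAND 1 = 0
n13 = n6 OR n7 = 1 OR 0 = 1
n15 = n11 AND n13 = 0 AND 1 = 0
n17 = n15 NAND x3 = 0 NAND 0 = 1

n15 = 0, n17 = 1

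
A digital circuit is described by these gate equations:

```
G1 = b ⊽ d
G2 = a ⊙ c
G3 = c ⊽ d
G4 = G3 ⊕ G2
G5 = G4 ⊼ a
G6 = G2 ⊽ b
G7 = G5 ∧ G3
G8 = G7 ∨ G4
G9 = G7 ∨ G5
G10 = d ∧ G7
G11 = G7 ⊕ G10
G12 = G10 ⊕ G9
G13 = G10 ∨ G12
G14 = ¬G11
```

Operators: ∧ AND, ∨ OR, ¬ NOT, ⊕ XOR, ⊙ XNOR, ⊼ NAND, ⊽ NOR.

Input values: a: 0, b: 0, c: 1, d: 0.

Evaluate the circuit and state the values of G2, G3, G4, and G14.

G2 = 0, G3 = 0, G4 = 0, G14 = 1

G2 = a XNOR c = 0 XNOR 1 = 0
G3 = c NOR d = 1 NOR 0 = 0
G4 = G3 XOR G2 = 0 XOR 0 = 0
G5 = G4 NAND a = 0 NAND 0 = 1
G7 = G5 AND G3 = 1 AND 0 = 0
G10 = d AND G7 = 0 AND 0 = 0
G11 = G7 XOR G10 = 0 XOR 0 = 0
G14 = NOT G11 = NOT 0 = 1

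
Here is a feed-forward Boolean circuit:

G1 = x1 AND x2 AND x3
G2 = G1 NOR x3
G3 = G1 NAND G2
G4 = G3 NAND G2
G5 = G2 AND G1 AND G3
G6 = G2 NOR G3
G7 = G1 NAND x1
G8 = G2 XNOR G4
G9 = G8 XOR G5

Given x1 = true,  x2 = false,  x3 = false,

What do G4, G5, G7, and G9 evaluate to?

G1 = x1 AND x2 AND x3 = true AND false AND false = false
G2 = G1 NOR x3 = false NOR false = true
G3 = G1 NAND G2 = false NAND true = true
G4 = G3 NAND G2 = true NAND true = false
G5 = G2 AND G1 AND G3 = true AND false AND true = false
G7 = G1 NAND x1 = false NAND true = true
G8 = G2 XNOR G4 = true XNOR false = false
G9 = G8 XOR G5 = false XOR false = false

G4 = false; G5 = false; G7 = true; G9 = false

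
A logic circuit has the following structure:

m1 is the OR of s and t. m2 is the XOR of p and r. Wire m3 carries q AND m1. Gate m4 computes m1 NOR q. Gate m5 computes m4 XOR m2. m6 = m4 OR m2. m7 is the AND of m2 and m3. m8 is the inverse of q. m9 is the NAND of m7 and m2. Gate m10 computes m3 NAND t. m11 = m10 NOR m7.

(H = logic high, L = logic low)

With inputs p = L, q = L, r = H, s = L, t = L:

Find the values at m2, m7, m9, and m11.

m2 = H, m7 = L, m9 = H, m11 = L

m1 = s OR t = L OR L = L
m2 = p XOR r = L XOR H = H
m3 = q AND m1 = L AND L = L
m7 = m2 AND m3 = H AND L = L
m9 = m7 NAND m2 = L NAND H = H
m10 = m3 NAND t = L NAND L = H
m11 = m10 NOR m7 = H NOR L = L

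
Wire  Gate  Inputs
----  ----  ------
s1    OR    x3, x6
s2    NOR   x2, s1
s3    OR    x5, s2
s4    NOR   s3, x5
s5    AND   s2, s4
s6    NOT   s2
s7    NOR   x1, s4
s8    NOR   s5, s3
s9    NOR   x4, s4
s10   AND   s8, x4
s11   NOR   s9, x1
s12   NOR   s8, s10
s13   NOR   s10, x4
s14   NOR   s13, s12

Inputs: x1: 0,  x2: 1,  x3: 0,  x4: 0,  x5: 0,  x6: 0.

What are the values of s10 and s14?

s10 = 0; s14 = 0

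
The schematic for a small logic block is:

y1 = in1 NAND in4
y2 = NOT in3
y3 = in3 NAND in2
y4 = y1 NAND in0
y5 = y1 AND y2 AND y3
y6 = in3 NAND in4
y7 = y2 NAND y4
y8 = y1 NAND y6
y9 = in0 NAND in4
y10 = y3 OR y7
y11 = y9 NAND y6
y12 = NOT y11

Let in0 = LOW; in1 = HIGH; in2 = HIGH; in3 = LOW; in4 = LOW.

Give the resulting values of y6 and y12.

y6 = in3 NAND in4 = LOW NAND LOW = HIGH
y9 = in0 NAND in4 = LOW NAND LOW = HIGH
y11 = y9 NAND y6 = HIGH NAND HIGH = LOW
y12 = NOT y11 = NOT LOW = HIGH

y6 = HIGH, y12 = HIGH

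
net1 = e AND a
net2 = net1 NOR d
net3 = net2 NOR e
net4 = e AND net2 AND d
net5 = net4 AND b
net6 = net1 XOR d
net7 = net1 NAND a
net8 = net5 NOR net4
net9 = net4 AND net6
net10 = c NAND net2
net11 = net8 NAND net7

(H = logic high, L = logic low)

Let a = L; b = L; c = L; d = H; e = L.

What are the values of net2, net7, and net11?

net2 = L, net7 = H, net11 = L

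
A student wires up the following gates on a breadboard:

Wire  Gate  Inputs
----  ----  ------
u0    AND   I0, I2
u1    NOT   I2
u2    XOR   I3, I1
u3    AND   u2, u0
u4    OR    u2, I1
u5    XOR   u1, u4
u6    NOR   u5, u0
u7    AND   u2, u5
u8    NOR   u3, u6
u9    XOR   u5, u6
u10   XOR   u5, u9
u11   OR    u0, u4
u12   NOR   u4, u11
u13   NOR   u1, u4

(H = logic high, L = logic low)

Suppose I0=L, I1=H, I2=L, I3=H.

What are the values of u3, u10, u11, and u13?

u3 = L, u10 = H, u11 = H, u13 = L

u0 = I0 AND I2 = L AND L = L
u1 = NOT I2 = NOT L = H
u2 = I3 XOR I1 = H XOR H = L
u3 = u2 AND u0 = L AND L = L
u4 = u2 OR I1 = L OR H = H
u5 = u1 XOR u4 = H XOR H = L
u6 = u5 NOR u0 = L NOR L = H
u9 = u5 XOR u6 = L XOR H = H
u10 = u5 XOR u9 = L XOR H = H
u11 = u0 OR u4 = L OR H = H
u13 = u1 NOR u4 = H NOR H = L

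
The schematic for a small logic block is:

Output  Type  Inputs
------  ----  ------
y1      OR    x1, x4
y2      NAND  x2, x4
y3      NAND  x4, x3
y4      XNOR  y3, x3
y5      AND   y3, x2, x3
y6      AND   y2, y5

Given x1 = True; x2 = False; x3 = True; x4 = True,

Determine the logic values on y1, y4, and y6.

y1 = True; y4 = False; y6 = False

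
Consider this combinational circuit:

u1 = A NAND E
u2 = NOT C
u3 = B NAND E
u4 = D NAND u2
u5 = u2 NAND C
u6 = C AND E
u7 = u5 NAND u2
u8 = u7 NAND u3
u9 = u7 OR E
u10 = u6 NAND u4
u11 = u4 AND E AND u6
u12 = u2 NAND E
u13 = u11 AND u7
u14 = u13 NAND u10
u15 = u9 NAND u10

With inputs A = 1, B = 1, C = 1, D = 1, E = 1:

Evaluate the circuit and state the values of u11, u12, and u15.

u2 = NOT C = NOT 1 = 0
u4 = D NAND u2 = 1 NAND 0 = 1
u5 = u2 NAND C = 0 NAND 1 = 1
u6 = C AND E = 1 AND 1 = 1
u7 = u5 NAND u2 = 1 NAND 0 = 1
u9 = u7 OR E = 1 OR 1 = 1
u10 = u6 NAND u4 = 1 NAND 1 = 0
u11 = u4 AND E AND u6 = 1 AND 1 AND 1 = 1
u12 = u2 NAND E = 0 NAND 1 = 1
u15 = u9 NAND u10 = 1 NAND 0 = 1

u11 = 1, u12 = 1, u15 = 1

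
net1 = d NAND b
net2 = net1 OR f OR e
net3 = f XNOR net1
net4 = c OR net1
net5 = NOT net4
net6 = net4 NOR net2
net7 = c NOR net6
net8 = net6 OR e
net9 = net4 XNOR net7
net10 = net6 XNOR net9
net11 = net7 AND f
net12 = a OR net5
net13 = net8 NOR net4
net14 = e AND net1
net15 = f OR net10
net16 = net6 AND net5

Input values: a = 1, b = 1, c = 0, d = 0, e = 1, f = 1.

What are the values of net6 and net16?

net6 = 0  net16 = 0

net1 = d NAND b = 0 NAND 1 = 1
net2 = net1 OR f OR e = 1 OR 1 OR 1 = 1
net4 = c OR net1 = 0 OR 1 = 1
net5 = NOT net4 = NOT 1 = 0
net6 = net4 NOR net2 = 1 NOR 1 = 0
net16 = net6 AND net5 = 0 AND 0 = 0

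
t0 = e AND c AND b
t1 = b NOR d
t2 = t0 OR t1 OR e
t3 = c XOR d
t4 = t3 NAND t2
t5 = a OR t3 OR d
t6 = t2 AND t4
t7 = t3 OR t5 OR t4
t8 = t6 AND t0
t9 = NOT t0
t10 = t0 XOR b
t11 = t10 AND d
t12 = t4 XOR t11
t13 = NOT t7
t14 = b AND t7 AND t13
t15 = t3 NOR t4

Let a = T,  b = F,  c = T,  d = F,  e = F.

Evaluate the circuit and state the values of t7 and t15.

t0 = e AND c AND b = F AND T AND F = F
t1 = b NOR d = F NOR F = T
t2 = t0 OR t1 OR e = F OR T OR F = T
t3 = c XOR d = T XOR F = T
t4 = t3 NAND t2 = T NAND T = F
t5 = a OR t3 OR d = T OR T OR F = T
t7 = t3 OR t5 OR t4 = T OR T OR F = T
t15 = t3 NOR t4 = T NOR F = F

t7 = T; t15 = F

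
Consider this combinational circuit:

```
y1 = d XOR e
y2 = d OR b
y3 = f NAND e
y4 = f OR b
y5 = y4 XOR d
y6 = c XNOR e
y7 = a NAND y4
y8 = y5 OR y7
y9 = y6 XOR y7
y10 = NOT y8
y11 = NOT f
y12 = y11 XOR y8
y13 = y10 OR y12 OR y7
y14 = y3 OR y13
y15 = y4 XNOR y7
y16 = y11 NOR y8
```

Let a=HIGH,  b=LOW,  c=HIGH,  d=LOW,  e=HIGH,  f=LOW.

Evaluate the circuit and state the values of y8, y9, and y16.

y8 = HIGH, y9 = LOW, y16 = LOW

y4 = f OR b = LOW OR LOW = LOW
y5 = y4 XOR d = LOW XOR LOW = LOW
y6 = c XNOR e = HIGH XNOR HIGH = HIGH
y7 = a NAND y4 = HIGH NAND LOW = HIGH
y8 = y5 OR y7 = LOW OR HIGH = HIGH
y9 = y6 XOR y7 = HIGH XOR HIGH = LOW
y11 = NOT f = NOT LOW = HIGH
y16 = y11 NOR y8 = HIGH NOR HIGH = LOW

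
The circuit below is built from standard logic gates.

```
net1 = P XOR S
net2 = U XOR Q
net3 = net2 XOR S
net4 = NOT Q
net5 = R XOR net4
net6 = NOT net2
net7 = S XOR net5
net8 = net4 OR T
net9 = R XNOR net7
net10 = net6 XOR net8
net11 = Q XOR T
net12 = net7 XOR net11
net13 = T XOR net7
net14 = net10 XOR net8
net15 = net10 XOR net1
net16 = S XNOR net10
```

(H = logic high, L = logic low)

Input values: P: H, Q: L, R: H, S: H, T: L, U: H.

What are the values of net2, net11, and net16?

net2 = H, net11 = L, net16 = H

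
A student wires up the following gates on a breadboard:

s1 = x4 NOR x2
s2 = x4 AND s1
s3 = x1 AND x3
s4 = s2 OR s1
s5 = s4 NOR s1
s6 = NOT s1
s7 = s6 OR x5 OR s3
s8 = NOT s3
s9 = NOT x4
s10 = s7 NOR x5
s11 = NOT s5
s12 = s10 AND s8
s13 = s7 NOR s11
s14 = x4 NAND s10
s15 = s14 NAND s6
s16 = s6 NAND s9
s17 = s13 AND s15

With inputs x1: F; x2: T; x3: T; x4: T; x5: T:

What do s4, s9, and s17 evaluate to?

s4 = F, s9 = F, s17 = F

s1 = x4 NOR x2 = T NOR T = F
s2 = x4 AND s1 = T AND F = F
s3 = x1 AND x3 = F AND T = F
s4 = s2 OR s1 = F OR F = F
s5 = s4 NOR s1 = F NOR F = T
s6 = NOT s1 = NOT F = T
s7 = s6 OR x5 OR s3 = T OR T OR F = T
s9 = NOT x4 = NOT T = F
s10 = s7 NOR x5 = T NOR T = F
s11 = NOT s5 = NOT T = F
s13 = s7 NOR s11 = T NOR F = F
s14 = x4 NAND s10 = T NAND F = T
s15 = s14 NAND s6 = T NAND T = F
s17 = s13 AND s15 = F AND F = F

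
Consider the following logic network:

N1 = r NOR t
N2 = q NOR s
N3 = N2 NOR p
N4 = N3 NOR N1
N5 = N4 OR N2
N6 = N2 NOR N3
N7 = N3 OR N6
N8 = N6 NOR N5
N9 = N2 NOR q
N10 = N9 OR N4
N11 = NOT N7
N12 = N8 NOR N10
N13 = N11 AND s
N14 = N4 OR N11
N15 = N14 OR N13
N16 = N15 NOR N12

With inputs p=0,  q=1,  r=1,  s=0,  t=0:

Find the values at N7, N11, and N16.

N7 = 1  N11 = 0  N16 = 1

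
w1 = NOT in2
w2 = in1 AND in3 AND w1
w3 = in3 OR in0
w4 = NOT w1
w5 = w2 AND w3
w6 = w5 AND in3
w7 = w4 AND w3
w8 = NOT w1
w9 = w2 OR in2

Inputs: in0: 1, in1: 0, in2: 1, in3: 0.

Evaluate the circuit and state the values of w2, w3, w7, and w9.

w1 = NOT in2 = NOT 1 = 0
w2 = in1 AND in3 AND w1 = 0 AND 0 AND 0 = 0
w3 = in3 OR in0 = 0 OR 1 = 1
w4 = NOT w1 = NOT 0 = 1
w7 = w4 AND w3 = 1 AND 1 = 1
w9 = w2 OR in2 = 0 OR 1 = 1

w2 = 0, w3 = 1, w7 = 1, w9 = 1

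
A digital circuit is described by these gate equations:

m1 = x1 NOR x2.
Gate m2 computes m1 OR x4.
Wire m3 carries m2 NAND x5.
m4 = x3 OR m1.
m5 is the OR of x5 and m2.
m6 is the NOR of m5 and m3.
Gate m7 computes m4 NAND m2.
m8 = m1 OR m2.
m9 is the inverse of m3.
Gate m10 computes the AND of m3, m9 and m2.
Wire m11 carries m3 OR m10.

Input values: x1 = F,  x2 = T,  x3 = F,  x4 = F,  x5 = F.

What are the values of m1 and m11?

m1 = x1 NOR x2 = F NOR T = F
m2 = m1 OR x4 = F OR F = F
m3 = m2 NAND x5 = F NAND F = T
m9 = NOT m3 = NOT T = F
m10 = m3 AND m9 AND m2 = T AND F AND F = F
m11 = m3 OR m10 = T OR F = T

m1 = F, m11 = T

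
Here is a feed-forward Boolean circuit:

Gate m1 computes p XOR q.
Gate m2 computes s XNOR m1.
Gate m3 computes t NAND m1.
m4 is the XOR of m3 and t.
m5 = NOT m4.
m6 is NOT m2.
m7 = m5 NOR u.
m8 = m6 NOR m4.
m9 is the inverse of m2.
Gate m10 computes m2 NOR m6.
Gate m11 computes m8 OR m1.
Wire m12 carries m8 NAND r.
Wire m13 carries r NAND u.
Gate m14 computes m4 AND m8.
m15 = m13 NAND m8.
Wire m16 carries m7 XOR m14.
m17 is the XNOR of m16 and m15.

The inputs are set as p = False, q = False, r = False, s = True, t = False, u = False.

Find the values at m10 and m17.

m10 = False, m17 = True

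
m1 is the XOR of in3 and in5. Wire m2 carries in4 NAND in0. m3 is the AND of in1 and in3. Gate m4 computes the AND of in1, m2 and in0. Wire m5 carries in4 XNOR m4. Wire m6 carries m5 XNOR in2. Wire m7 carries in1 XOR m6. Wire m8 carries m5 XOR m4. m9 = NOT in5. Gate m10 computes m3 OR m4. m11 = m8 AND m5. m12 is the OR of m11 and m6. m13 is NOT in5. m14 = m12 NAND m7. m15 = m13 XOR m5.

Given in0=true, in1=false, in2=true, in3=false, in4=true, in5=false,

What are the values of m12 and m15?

m2 = in4 NAND in0 = true NAND true = false
m4 = in1 AND m2 AND in0 = false AND false AND true = false
m5 = in4 XNOR m4 = true XNOR false = false
m6 = m5 XNOR in2 = false XNOR true = false
m8 = m5 XOR m4 = false XOR false = false
m11 = m8 AND m5 = false AND false = false
m12 = m11 OR m6 = false OR false = false
m13 = NOT in5 = NOT false = true
m15 = m13 XOR m5 = true XOR false = true

m12 = false, m15 = true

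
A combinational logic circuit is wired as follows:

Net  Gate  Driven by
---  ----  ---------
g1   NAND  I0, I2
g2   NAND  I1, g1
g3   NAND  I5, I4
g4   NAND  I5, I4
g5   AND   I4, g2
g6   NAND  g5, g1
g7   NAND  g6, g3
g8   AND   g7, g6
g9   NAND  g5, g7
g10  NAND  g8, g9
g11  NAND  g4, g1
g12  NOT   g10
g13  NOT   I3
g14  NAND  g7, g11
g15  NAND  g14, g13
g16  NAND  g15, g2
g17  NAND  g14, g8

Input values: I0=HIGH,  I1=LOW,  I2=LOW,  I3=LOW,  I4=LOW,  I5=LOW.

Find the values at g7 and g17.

g7 = LOW, g17 = HIGH

g1 = I0 NAND I2 = HIGH NAND LOW = HIGH
g2 = I1 NAND g1 = LOW NAND HIGH = HIGH
g3 = I5 NAND I4 = LOW NAND LOW = HIGH
g4 = I5 NAND I4 = LOW NAND LOW = HIGH
g5 = I4 AND g2 = LOW AND HIGH = LOW
g6 = g5 NAND g1 = LOW NAND HIGH = HIGH
g7 = g6 NAND g3 = HIGH NAND HIGH = LOW
g8 = g7 AND g6 = LOW AND HIGH = LOW
g11 = g4 NAND g1 = HIGH NAND HIGH = LOW
g14 = g7 NAND g11 = LOW NAND LOW = HIGH
g17 = g14 NAND g8 = HIGH NAND LOW = HIGH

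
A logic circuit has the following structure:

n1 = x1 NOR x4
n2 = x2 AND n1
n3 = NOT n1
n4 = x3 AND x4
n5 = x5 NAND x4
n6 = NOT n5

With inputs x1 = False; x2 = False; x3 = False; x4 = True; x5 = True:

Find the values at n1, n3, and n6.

n1 = False, n3 = True, n6 = True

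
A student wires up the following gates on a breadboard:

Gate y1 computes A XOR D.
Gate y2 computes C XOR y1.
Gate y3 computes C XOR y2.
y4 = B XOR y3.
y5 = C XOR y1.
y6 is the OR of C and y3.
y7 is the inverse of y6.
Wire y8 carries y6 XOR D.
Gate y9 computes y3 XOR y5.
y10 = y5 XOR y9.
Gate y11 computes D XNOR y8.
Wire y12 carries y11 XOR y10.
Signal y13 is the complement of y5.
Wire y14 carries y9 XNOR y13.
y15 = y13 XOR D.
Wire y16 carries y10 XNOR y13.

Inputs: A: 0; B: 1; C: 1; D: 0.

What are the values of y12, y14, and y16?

y1 = A XOR D = 0 XOR 0 = 0
y2 = C XOR y1 = 1 XOR 0 = 1
y3 = C XOR y2 = 1 XOR 1 = 0
y5 = C XOR y1 = 1 XOR 0 = 1
y6 = C OR y3 = 1 OR 0 = 1
y8 = y6 XOR D = 1 XOR 0 = 1
y9 = y3 XOR y5 = 0 XOR 1 = 1
y10 = y5 XOR y9 = 1 XOR 1 = 0
y11 = D XNOR y8 = 0 XNOR 1 = 0
y12 = y11 XOR y10 = 0 XOR 0 = 0
y13 = NOT y5 = NOT 1 = 0
y14 = y9 XNOR y13 = 1 XNOR 0 = 0
y16 = y10 XNOR y13 = 0 XNOR 0 = 1

y12 = 0, y14 = 0, y16 = 1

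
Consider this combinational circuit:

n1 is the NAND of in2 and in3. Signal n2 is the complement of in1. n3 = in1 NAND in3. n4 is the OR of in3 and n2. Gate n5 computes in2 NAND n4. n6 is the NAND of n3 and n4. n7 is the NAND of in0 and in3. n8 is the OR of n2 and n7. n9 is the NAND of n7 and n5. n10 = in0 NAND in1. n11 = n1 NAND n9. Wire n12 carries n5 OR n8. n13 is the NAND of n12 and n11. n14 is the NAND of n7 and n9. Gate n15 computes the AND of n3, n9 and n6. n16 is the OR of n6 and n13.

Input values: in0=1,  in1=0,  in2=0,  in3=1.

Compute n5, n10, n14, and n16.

n5 = 1; n10 = 1; n14 = 1; n16 = 1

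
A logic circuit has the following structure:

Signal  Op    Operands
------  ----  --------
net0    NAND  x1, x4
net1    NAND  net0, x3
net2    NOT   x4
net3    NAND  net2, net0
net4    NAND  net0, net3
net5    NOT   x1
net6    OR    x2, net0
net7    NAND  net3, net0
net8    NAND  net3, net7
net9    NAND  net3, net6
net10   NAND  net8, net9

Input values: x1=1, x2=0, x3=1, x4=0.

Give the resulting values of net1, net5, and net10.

net1 = 0; net5 = 0; net10 = 0

net0 = x1 NAND x4 = 1 NAND 0 = 1
net1 = net0 NAND x3 = 1 NAND 1 = 0
net2 = NOT x4 = NOT 0 = 1
net3 = net2 NAND net0 = 1 NAND 1 = 0
net5 = NOT x1 = NOT 1 = 0
net6 = x2 OR net0 = 0 OR 1 = 1
net7 = net3 NAND net0 = 0 NAND 1 = 1
net8 = net3 NAND net7 = 0 NAND 1 = 1
net9 = net3 NAND net6 = 0 NAND 1 = 1
net10 = net8 NAND net9 = 1 NAND 1 = 0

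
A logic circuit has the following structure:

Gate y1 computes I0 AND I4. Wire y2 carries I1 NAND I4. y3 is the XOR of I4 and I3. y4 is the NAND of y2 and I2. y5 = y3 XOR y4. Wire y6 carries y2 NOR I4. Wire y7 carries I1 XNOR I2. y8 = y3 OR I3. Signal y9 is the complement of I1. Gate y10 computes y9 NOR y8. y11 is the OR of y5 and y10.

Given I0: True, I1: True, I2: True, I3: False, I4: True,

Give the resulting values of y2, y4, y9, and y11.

y2 = False, y4 = True, y9 = False, y11 = False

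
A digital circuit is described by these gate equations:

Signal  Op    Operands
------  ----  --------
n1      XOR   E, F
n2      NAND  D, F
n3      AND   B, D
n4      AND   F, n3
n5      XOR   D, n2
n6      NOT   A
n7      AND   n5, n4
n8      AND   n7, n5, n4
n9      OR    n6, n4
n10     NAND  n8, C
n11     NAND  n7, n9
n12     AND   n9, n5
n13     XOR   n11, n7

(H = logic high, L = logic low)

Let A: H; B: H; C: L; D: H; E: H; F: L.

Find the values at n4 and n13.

n4 = L, n13 = H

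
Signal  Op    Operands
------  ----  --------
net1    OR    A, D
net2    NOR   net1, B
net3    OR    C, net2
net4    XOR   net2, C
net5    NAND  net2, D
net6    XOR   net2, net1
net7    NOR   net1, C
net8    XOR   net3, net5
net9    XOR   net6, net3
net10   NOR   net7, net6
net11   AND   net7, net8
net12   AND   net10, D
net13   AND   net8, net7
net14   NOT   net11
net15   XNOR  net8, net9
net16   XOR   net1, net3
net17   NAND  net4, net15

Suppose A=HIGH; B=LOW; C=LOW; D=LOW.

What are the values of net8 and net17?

net1 = A OR D = HIGH OR LOW = HIGH
net2 = net1 NOR B = HIGH NOR LOW = LOW
net3 = C OR net2 = LOW OR LOW = LOW
net4 = net2 XOR C = LOW XOR LOW = LOW
net5 = net2 NAND D = LOW NAND LOW = HIGH
net6 = net2 XOR net1 = LOW XOR HIGH = HIGH
net8 = net3 XOR net5 = LOW XOR HIGH = HIGH
net9 = net6 XOR net3 = HIGH XOR LOW = HIGH
net15 = net8 XNOR net9 = HIGH XNOR HIGH = HIGH
net17 = net4 NAND net15 = LOW NAND HIGH = HIGH

net8 = HIGH; net17 = HIGH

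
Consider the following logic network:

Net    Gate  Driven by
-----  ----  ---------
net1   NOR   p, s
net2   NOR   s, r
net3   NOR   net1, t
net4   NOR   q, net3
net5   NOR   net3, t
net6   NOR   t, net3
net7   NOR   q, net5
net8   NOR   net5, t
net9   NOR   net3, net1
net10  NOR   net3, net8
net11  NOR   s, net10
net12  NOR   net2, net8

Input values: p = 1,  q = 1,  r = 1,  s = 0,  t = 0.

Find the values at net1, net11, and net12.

net1 = 0, net11 = 1, net12 = 0

net1 = p NOR s = 1 NOR 0 = 0
net2 = s NOR r = 0 NOR 1 = 0
net3 = net1 NOR t = 0 NOR 0 = 1
net5 = net3 NOR t = 1 NOR 0 = 0
net8 = net5 NOR t = 0 NOR 0 = 1
net10 = net3 NOR net8 = 1 NOR 1 = 0
net11 = s NOR net10 = 0 NOR 0 = 1
net12 = net2 NOR net8 = 0 NOR 1 = 0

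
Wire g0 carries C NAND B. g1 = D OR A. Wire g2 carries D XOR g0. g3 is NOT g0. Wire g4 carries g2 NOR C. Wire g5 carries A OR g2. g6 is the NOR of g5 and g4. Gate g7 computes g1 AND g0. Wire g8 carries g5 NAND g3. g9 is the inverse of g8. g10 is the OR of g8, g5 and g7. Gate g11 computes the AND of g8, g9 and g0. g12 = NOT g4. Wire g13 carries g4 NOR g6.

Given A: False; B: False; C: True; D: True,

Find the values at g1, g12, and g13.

g0 = C NAND B = True NAND False = True
g1 = D OR A = True OR False = True
g2 = D XOR g0 = True XOR True = False
g4 = g2 NOR C = False NOR True = False
g5 = A OR g2 = False OR False = False
g6 = g5 NOR g4 = False NOR False = True
g12 = NOT g4 = NOT False = True
g13 = g4 NOR g6 = False NOR True = False

g1 = True, g12 = True, g13 = False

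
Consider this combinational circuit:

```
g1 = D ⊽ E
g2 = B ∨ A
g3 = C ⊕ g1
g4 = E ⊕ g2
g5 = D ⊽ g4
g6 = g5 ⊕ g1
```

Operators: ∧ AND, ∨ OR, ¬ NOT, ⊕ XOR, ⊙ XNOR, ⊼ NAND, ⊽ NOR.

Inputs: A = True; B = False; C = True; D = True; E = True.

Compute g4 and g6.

g1 = D NOR E = True NOR True = False
g2 = B OR A = False OR True = True
g4 = E XOR g2 = True XOR True = False
g5 = D NOR g4 = True NOR False = False
g6 = g5 XOR g1 = False XOR False = False

g4 = False, g6 = False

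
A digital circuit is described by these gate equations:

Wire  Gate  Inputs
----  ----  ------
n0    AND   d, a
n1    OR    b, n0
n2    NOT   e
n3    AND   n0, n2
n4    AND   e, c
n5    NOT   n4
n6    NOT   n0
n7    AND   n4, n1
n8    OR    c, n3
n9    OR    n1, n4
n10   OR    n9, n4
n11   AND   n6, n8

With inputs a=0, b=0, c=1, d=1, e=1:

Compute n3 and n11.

n0 = d AND a = 1 AND 0 = 0
n2 = NOT e = NOT 1 = 0
n3 = n0 AND n2 = 0 AND 0 = 0
n6 = NOT n0 = NOT 0 = 1
n8 = c OR n3 = 1 OR 0 = 1
n11 = n6 AND n8 = 1 AND 1 = 1

n3 = 0  n11 = 1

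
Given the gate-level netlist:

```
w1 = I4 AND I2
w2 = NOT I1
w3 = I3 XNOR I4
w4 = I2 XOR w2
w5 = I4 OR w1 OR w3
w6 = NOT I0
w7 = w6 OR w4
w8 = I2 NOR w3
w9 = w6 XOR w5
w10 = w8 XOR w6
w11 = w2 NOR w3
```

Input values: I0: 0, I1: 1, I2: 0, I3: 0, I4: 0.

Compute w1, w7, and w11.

w1 = I4 AND I2 = 0 AND 0 = 0
w2 = NOT I1 = NOT 1 = 0
w3 = I3 XNOR I4 = 0 XNOR 0 = 1
w4 = I2 XOR w2 = 0 XOR 0 = 0
w6 = NOT I0 = NOT 0 = 1
w7 = w6 OR w4 = 1 OR 0 = 1
w11 = w2 NOR w3 = 0 NOR 1 = 0

w1 = 0  w7 = 1  w11 = 0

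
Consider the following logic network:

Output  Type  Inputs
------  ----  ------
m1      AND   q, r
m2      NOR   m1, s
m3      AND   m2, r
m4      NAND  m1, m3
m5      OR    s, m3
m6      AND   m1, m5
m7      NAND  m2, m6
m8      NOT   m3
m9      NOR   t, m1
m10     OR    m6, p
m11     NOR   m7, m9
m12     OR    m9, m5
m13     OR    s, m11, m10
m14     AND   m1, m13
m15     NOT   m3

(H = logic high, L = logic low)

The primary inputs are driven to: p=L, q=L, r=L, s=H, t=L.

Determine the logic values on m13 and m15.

m1 = q AND r = L AND L = L
m2 = m1 NOR s = L NOR H = L
m3 = m2 AND r = L AND L = L
m5 = s OR m3 = H OR L = H
m6 = m1 AND m5 = L AND H = L
m7 = m2 NAND m6 = L NAND L = H
m9 = t NOR m1 = L NOR L = H
m10 = m6 OR p = L OR L = L
m11 = m7 NOR m9 = H NOR H = L
m13 = s OR m11 OR m10 = H OR L OR L = H
m15 = NOT m3 = NOT L = H

m13 = H; m15 = H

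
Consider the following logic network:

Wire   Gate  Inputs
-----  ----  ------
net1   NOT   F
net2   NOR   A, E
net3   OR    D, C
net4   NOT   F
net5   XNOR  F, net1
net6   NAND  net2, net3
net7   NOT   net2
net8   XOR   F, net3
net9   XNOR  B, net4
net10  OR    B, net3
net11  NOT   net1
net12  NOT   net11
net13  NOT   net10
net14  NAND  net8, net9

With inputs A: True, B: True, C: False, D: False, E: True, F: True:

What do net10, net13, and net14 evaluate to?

net10 = True, net13 = False, net14 = True

net3 = D OR C = False OR False = False
net4 = NOT F = NOT True = False
net8 = F XOR net3 = True XOR False = True
net9 = B XNOR net4 = True XNOR False = False
net10 = B OR net3 = True OR False = True
net13 = NOT net10 = NOT True = False
net14 = net8 NAND net9 = True NAND False = True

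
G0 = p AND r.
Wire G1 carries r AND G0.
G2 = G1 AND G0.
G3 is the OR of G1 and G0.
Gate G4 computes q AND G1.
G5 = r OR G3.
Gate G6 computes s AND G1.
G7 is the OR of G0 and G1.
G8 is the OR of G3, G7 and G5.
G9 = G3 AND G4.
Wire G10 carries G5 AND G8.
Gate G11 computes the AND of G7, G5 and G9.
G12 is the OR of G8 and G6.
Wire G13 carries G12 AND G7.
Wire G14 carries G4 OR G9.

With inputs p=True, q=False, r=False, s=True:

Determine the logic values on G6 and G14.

G6 = False, G14 = False

G0 = p AND r = True AND False = False
G1 = r AND G0 = False AND False = False
G3 = G1 OR G0 = False OR False = False
G4 = q AND G1 = False AND False = False
G6 = s AND G1 = True AND False = False
G9 = G3 AND G4 = False AND False = False
G14 = G4 OR G9 = False OR False = False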